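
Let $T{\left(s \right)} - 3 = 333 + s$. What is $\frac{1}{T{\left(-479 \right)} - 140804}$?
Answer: $- \frac{1}{140947} \approx -7.0949 \cdot 10^{-6}$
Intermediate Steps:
$T{\left(s \right)} = 336 + s$ ($T{\left(s \right)} = 3 + \left(333 + s\right) = 336 + s$)
$\frac{1}{T{\left(-479 \right)} - 140804} = \frac{1}{\left(336 - 479\right) - 140804} = \frac{1}{-143 - 140804} = \frac{1}{-140947} = - \frac{1}{140947}$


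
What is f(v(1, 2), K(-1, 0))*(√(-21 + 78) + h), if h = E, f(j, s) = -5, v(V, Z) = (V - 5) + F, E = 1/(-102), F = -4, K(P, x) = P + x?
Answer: 5/102 - 5*√57 ≈ -37.700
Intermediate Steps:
E = -1/102 ≈ -0.0098039
v(V, Z) = -9 + V (v(V, Z) = (V - 5) - 4 = (-5 + V) - 4 = -9 + V)
h = -1/102 ≈ -0.0098039
f(v(1, 2), K(-1, 0))*(√(-21 + 78) + h) = -5*(√(-21 + 78) - 1/102) = -5*(√57 - 1/102) = -5*(-1/102 + √57) = 5/102 - 5*√57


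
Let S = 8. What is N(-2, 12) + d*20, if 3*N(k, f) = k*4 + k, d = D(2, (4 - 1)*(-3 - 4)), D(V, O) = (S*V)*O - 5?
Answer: -20470/3 ≈ -6823.3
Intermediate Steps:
D(V, O) = -5 + 8*O*V (D(V, O) = (8*V)*O - 5 = 8*O*V - 5 = -5 + 8*O*V)
d = -341 (d = -5 + 8*((4 - 1)*(-3 - 4))*2 = -5 + 8*(3*(-7))*2 = -5 + 8*(-21)*2 = -5 - 336 = -341)
N(k, f) = 5*k/3 (N(k, f) = (k*4 + k)/3 = (4*k + k)/3 = (5*k)/3 = 5*k/3)
N(-2, 12) + d*20 = (5/3)*(-2) - 341*20 = -10/3 - 6820 = -20470/3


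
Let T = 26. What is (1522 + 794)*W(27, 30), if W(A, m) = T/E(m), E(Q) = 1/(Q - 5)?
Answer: 1505400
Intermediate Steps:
E(Q) = 1/(-5 + Q)
W(A, m) = -130 + 26*m (W(A, m) = 26/(1/(-5 + m)) = 26*(-5 + m) = -130 + 26*m)
(1522 + 794)*W(27, 30) = (1522 + 794)*(-130 + 26*30) = 2316*(-130 + 780) = 2316*650 = 1505400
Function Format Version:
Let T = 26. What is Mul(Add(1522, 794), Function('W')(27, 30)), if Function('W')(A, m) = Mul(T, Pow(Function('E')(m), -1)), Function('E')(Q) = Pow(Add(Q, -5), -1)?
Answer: 1505400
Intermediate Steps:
Function('E')(Q) = Pow(Add(-5, Q), -1)
Function('W')(A, m) = Add(-130, Mul(26, m)) (Function('W')(A, m) = Mul(26, Pow(Pow(Add(-5, m), -1), -1)) = Mul(26, Add(-5, m)) = Add(-130, Mul(26, m)))
Mul(Add(1522, 794), Function('W')(27, 30)) = Mul(Add(1522, 794), Add(-130, Mul(26, 30))) = Mul(2316, Add(-130, 780)) = Mul(2316, 650) = 1505400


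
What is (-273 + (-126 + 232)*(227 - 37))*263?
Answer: 5225021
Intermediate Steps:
(-273 + (-126 + 232)*(227 - 37))*263 = (-273 + 106*190)*263 = (-273 + 20140)*263 = 19867*263 = 5225021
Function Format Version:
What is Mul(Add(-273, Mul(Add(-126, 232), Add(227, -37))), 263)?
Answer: 5225021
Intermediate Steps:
Mul(Add(-273, Mul(Add(-126, 232), Add(227, -37))), 263) = Mul(Add(-273, Mul(106, 190)), 263) = Mul(Add(-273, 20140), 263) = Mul(19867, 263) = 5225021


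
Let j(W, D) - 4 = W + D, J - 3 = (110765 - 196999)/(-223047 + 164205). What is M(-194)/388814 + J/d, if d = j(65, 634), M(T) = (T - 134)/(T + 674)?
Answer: 1021364999239/160836511517640 ≈ 0.0063503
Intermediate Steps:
J = 131380/29421 (J = 3 + (110765 - 196999)/(-223047 + 164205) = 3 - 86234/(-58842) = 3 - 86234*(-1/58842) = 3 + 43117/29421 = 131380/29421 ≈ 4.4655)
j(W, D) = 4 + D + W (j(W, D) = 4 + (W + D) = 4 + (D + W) = 4 + D + W)
M(T) = (-134 + T)/(674 + T)
d = 703 (d = 4 + 634 + 65 = 703)
M(-194)/388814 + J/d = ((-134 - 194)/(674 - 194))/388814 + (131380/29421)/703 = (-328/480)*(1/388814) + (131380/29421)*(1/703) = ((1/480)*(-328))*(1/388814) + 131380/20682963 = -41/60*1/388814 + 131380/20682963 = -41/23328840 + 131380/20682963 = 1021364999239/160836511517640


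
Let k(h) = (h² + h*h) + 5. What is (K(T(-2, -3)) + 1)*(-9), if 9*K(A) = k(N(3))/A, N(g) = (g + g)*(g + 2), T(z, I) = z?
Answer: 1787/2 ≈ 893.50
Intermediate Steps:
N(g) = 2*g*(2 + g) (N(g) = (2*g)*(2 + g) = 2*g*(2 + g))
k(h) = 5 + 2*h² (k(h) = (h² + h²) + 5 = 2*h² + 5 = 5 + 2*h²)
K(A) = 1805/(9*A) (K(A) = ((5 + 2*(2*3*(2 + 3))²)/A)/9 = ((5 + 2*(2*3*5)²)/A)/9 = ((5 + 2*30²)/A)/9 = ((5 + 2*900)/A)/9 = ((5 + 1800)/A)/9 = (1805/A)/9 = 1805/(9*A))
(K(T(-2, -3)) + 1)*(-9) = ((1805/9)/(-2) + 1)*(-9) = ((1805/9)*(-½) + 1)*(-9) = (-1805/18 + 1)*(-9) = -1787/18*(-9) = 1787/2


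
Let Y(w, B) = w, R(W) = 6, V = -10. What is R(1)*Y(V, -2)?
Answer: -60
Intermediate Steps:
R(1)*Y(V, -2) = 6*(-10) = -60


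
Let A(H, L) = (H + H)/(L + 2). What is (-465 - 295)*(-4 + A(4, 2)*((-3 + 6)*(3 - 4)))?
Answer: 7600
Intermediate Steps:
A(H, L) = 2*H/(2 + L) (A(H, L) = (2*H)/(2 + L) = 2*H/(2 + L))
(-465 - 295)*(-4 + A(4, 2)*((-3 + 6)*(3 - 4))) = (-465 - 295)*(-4 + (2*4/(2 + 2))*((-3 + 6)*(3 - 4))) = -760*(-4 + (2*4/4)*(3*(-1))) = -760*(-4 + (2*4*(¼))*(-3)) = -760*(-4 + 2*(-3)) = -760*(-4 - 6) = -760*(-10) = 7600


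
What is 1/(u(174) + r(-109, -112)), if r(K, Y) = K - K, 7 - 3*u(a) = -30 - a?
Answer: 3/211 ≈ 0.014218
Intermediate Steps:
u(a) = 37/3 + a/3 (u(a) = 7/3 - (-30 - a)/3 = 7/3 + (10 + a/3) = 37/3 + a/3)
r(K, Y) = 0
1/(u(174) + r(-109, -112)) = 1/((37/3 + (1/3)*174) + 0) = 1/((37/3 + 58) + 0) = 1/(211/3 + 0) = 1/(211/3) = 3/211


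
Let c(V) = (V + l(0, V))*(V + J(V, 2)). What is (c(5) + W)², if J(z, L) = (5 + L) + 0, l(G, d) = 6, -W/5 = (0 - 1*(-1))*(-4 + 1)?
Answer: 21609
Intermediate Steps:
W = 15 (W = -5*(0 - 1*(-1))*(-4 + 1) = -5*(0 + 1)*(-3) = -5*(-3) = 15)
J(z, L) = 5 + L
c(V) = (6 + V)*(7 + V) (c(V) = (V + 6)*(V + (5 + 2)) = (6 + V)*(V + 7) = (6 + V)*(7 + V))
(c(5) + W)² = ((42 + 5² + 13*5) + 15)² = ((42 + 25 + 65) + 15)² = (132 + 15)² = 147² = 21609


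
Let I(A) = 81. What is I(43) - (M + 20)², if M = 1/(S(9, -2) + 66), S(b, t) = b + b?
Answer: -2254225/7056 ≈ -319.48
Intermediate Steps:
S(b, t) = 2*b
M = 1/84 (M = 1/(2*9 + 66) = 1/(18 + 66) = 1/84 ≈ 0.011905)
I(43) - (M + 20)² = 81 - (1/84 + 20)² = 81 - (1681/84)² = 81 - 1*2825761/7056 = 81 - 2825761/7056 = -2254225/7056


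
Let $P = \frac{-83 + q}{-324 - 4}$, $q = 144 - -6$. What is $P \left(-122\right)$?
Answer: $\frac{4087}{164} \approx 24.921$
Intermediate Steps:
$q = 150$ ($q = 144 + 6 = 150$)
$P = - \frac{67}{328}$ ($P = \frac{-83 + 150}{-324 - 4} = \frac{67}{-328} = 67 \left(- \frac{1}{328}\right) = - \frac{67}{328} \approx -0.20427$)
$P \left(-122\right) = \left(- \frac{67}{328}\right) \left(-122\right) = \frac{4087}{164}$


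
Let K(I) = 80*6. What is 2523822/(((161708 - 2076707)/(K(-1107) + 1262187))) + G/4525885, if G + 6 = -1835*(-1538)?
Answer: -4807614641628453238/2889021749705 ≈ -1.6641e+6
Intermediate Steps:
K(I) = 480
G = 2822224 (G = -6 - 1835*(-1538) = -6 + 2822230 = 2822224)
2523822/(((161708 - 2076707)/(K(-1107) + 1262187))) + G/4525885 = 2523822/(((161708 - 2076707)/(480 + 1262187))) + 2822224/4525885 = 2523822/((-1914999/1262667)) + 2822224*(1/4525885) = 2523822/((-1914999*1/1262667)) + 2822224/4525885 = 2523822/(-638333/420889) + 2822224/4525885 = 2523822*(-420889/638333) + 2822224/4525885 = -1062248917758/638333 + 2822224/4525885 = -4807614641628453238/2889021749705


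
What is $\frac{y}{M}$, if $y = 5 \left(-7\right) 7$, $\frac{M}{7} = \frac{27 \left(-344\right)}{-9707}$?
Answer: $- \frac{339745}{9288} \approx -36.579$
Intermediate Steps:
$M = \frac{65016}{9707}$ ($M = 7 \frac{27 \left(-344\right)}{-9707} = 7 \left(\left(-9288\right) \left(- \frac{1}{9707}\right)\right) = 7 \cdot \frac{9288}{9707} = \frac{65016}{9707} \approx 6.6978$)
$y = -245$ ($y = \left(-35\right) 7 = -245$)
$\frac{y}{M} = - \frac{245}{\frac{65016}{9707}} = \left(-245\right) \frac{9707}{65016} = - \frac{339745}{9288}$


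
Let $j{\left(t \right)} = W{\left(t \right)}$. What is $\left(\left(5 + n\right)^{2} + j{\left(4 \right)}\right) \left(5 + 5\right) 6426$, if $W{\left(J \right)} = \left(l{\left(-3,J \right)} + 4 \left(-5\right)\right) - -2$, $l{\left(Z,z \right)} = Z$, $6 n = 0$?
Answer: $257040$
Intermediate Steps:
$n = 0$ ($n = \frac{1}{6} \cdot 0 = 0$)
$W{\left(J \right)} = -21$ ($W{\left(J \right)} = \left(-3 + 4 \left(-5\right)\right) - -2 = \left(-3 - 20\right) + 2 = -23 + 2 = -21$)
$j{\left(t \right)} = -21$
$\left(\left(5 + n\right)^{2} + j{\left(4 \right)}\right) \left(5 + 5\right) 6426 = \left(\left(5 + 0\right)^{2} - 21\right) \left(5 + 5\right) 6426 = \left(5^{2} - 21\right) 10 \cdot 6426 = \left(25 - 21\right) 10 \cdot 6426 = 4 \cdot 10 \cdot 6426 = 40 \cdot 6426 = 257040$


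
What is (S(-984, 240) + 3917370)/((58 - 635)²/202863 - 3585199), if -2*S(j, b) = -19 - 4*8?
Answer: -1589389206633/1454607783616 ≈ -1.0927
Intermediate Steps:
S(j, b) = 51/2 (S(j, b) = -(-19 - 4*8)/2 = -(-19 - 32)/2 = -½*(-51) = 51/2)
(S(-984, 240) + 3917370)/((58 - 635)²/202863 - 3585199) = (51/2 + 3917370)/((58 - 635)²/202863 - 3585199) = 7834791/(2*((-577)²*(1/202863) - 3585199)) = 7834791/(2*(332929*(1/202863) - 3585199)) = 7834791/(2*(332929/202863 - 3585199)) = 7834791/(2*(-727303891808/202863)) = (7834791/2)*(-202863/727303891808) = -1589389206633/1454607783616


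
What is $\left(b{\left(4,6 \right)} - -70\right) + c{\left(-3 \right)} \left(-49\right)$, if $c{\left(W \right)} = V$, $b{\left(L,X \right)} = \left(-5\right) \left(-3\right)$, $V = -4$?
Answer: $281$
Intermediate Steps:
$b{\left(L,X \right)} = 15$
$c{\left(W \right)} = -4$
$\left(b{\left(4,6 \right)} - -70\right) + c{\left(-3 \right)} \left(-49\right) = \left(15 - -70\right) - -196 = \left(15 + 70\right) + 196 = 85 + 196 = 281$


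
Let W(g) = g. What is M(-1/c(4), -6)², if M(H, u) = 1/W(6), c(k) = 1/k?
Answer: 1/36 ≈ 0.027778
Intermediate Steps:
M(H, u) = ⅙ (M(H, u) = 1/6 = ⅙)
M(-1/c(4), -6)² = (⅙)² = 1/36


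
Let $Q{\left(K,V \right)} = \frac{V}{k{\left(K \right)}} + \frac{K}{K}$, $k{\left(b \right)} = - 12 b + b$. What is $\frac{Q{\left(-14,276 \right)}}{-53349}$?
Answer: $- \frac{215}{4107873} \approx -5.2339 \cdot 10^{-5}$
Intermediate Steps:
$k{\left(b \right)} = - 11 b$
$Q{\left(K,V \right)} = 1 - \frac{V}{11 K}$ ($Q{\left(K,V \right)} = \frac{V}{\left(-11\right) K} + \frac{K}{K} = V \left(- \frac{1}{11 K}\right) + 1 = - \frac{V}{11 K} + 1 = 1 - \frac{V}{11 K}$)
$\frac{Q{\left(-14,276 \right)}}{-53349} = \frac{\frac{1}{-14} \left(-14 - \frac{276}{11}\right)}{-53349} = - \frac{-14 - \frac{276}{11}}{14} \left(- \frac{1}{53349}\right) = \left(- \frac{1}{14}\right) \left(- \frac{430}{11}\right) \left(- \frac{1}{53349}\right) = \frac{215}{77} \left(- \frac{1}{53349}\right) = - \frac{215}{4107873}$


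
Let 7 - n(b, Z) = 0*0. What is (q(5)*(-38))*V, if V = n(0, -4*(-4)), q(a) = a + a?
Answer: -2660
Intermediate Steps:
q(a) = 2*a
n(b, Z) = 7 (n(b, Z) = 7 - 0*0 = 7 - 1*0 = 7 + 0 = 7)
V = 7
(q(5)*(-38))*V = ((2*5)*(-38))*7 = (10*(-38))*7 = -380*7 = -2660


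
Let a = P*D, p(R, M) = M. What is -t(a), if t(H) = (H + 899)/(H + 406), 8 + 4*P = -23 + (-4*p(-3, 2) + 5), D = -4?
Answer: -933/440 ≈ -2.1205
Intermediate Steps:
P = -17/2 (P = -2 + (-23 + (-4*2 + 5))/4 = -2 + (-23 + (-8 + 5))/4 = -2 + (-23 - 3)/4 = -2 + (1/4)*(-26) = -2 - 13/2 = -17/2 ≈ -8.5000)
a = 34 (a = -17/2*(-4) = 34)
t(H) = (899 + H)/(406 + H)
-t(a) = -(899 + 34)/(406 + 34) = -933/440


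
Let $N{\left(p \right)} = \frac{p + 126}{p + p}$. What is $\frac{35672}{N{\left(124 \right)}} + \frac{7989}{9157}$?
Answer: $\frac{40505413121}{1144625} \approx 35388.0$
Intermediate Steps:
$N{\left(p \right)} = \frac{126 + p}{2 p}$
$\frac{35672}{N{\left(124 \right)}} + \frac{7989}{9157} = \frac{35672}{\frac{1}{2} \cdot \frac{1}{124} \left(126 + 124\right)} + \frac{7989}{9157} = \frac{35672}{\frac{1}{2} \cdot \frac{1}{124} \cdot 250} + 7989 \cdot \frac{1}{9157} = \frac{35672}{\frac{125}{124}} + \frac{7989}{9157} = 35672 \cdot \frac{124}{125} + \frac{7989}{9157} = \frac{4423328}{125} + \frac{7989}{9157} = \frac{40505413121}{1144625}$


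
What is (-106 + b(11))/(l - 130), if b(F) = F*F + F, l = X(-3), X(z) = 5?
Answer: -26/125 ≈ -0.20800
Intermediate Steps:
l = 5
b(F) = F + F**2 (b(F) = F**2 + F = F + F**2)
(-106 + b(11))/(l - 130) = (-106 + 11*(1 + 11))/(5 - 130) = (-106 + 11*12)/(-125) = (-106 + 132)*(-1/125) = 26*(-1/125) = -26/125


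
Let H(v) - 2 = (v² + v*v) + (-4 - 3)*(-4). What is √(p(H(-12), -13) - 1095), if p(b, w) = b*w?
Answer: 3*I*√581 ≈ 72.312*I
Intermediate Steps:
H(v) = 30 + 2*v² (H(v) = 2 + ((v² + v*v) + (-4 - 3)*(-4)) = 2 + ((v² + v²) - 7*(-4)) = 2 + (2*v² + 28) = 2 + (28 + 2*v²) = 30 + 2*v²)
√(p(H(-12), -13) - 1095) = √((30 + 2*(-12)²)*(-13) - 1095) = √((30 + 2*144)*(-13) - 1095) = √((30 + 288)*(-13) - 1095) = √(318*(-13) - 1095) = √(-4134 - 1095) = √(-5229) = 3*I*√581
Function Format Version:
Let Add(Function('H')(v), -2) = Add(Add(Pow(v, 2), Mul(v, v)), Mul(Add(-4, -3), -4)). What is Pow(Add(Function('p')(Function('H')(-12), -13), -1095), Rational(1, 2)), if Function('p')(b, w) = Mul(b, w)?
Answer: Mul(3, I, Pow(581, Rational(1, 2))) ≈ Mul(72.312, I)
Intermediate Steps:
Function('H')(v) = Add(30, Mul(2, Pow(v, 2))) (Function('H')(v) = Add(2, Add(Add(Pow(v, 2), Mul(v, v)), Mul(Add(-4, -3), -4))) = Add(2, Add(Add(Pow(v, 2), Pow(v, 2)), Mul(-7, -4))) = Add(2, Add(Mul(2, Pow(v, 2)), 28)) = Add(2, Add(28, Mul(2, Pow(v, 2)))) = Add(30, Mul(2, Pow(v, 2))))
Pow(Add(Function('p')(Function('H')(-12), -13), -1095), Rational(1, 2)) = Pow(Add(Mul(Add(30, Mul(2, Pow(-12, 2))), -13), -1095), Rational(1, 2)) = Pow(Add(Mul(Add(30, Mul(2, 144)), -13), -1095), Rational(1, 2)) = Pow(Add(Mul(Add(30, 288), -13), -1095), Rational(1, 2)) = Pow(Add(Mul(318, -13), -1095), Rational(1, 2)) = Pow(Add(-4134, -1095), Rational(1, 2)) = Pow(-5229, Rational(1, 2)) = Mul(3, I, Pow(581, Rational(1, 2)))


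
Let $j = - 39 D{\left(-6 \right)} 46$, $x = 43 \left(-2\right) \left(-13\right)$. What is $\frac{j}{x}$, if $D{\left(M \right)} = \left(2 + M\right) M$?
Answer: $- \frac{1656}{43} \approx -38.512$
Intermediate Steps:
$x = 1118$ ($x = \left(-86\right) \left(-13\right) = 1118$)
$D{\left(M \right)} = M \left(2 + M\right)$
$j = -43056$ ($j = - 39 \left(- 6 \left(2 - 6\right)\right) 46 = - 39 \left(\left(-6\right) \left(-4\right)\right) 46 = \left(-39\right) 24 \cdot 46 = \left(-936\right) 46 = -43056$)
$\frac{j}{x} = - \frac{43056}{1118} = \left(-43056\right) \frac{1}{1118} = - \frac{1656}{43}$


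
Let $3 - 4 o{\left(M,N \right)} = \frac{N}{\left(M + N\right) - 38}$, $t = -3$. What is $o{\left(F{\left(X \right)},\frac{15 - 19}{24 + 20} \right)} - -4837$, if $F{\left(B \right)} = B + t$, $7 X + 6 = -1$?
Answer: $\frac{2239878}{463} \approx 4837.8$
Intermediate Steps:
$X = -1$ ($X = - \frac{6}{7} + \frac{1}{7} \left(-1\right) = - \frac{6}{7} - \frac{1}{7} = -1$)
$F{\left(B \right)} = -3 + B$ ($F{\left(B \right)} = B - 3 = -3 + B$)
$o{\left(M,N \right)} = \frac{3}{4} - \frac{N}{4 \left(-38 + M + N\right)}$ ($o{\left(M,N \right)} = \frac{3}{4} - \frac{N \frac{1}{\left(M + N\right) - 38}}{4} = \frac{3}{4} - \frac{N \frac{1}{-38 + M + N}}{4} = \frac{3}{4} - \frac{N}{4 \left(-38 + M + N\right)}$)
$o{\left(F{\left(X \right)},\frac{15 - 19}{24 + 20} \right)} - -4837 = \frac{-114 + 2 \frac{15 - 19}{24 + 20} + 3 \left(-3 - 1\right)}{4 \left(-38 - 4 + \frac{15 - 19}{24 + 20}\right)} - -4837 = \frac{-114 + 2 \left(- \frac{4}{44}\right) + 3 \left(-4\right)}{4 \left(-38 - 4 - \frac{4}{44}\right)} + 4837 = \frac{-114 + 2 \left(\left(-4\right) \frac{1}{44}\right) - 12}{4 \left(-38 - 4 - \frac{1}{11}\right)} + 4837 = \frac{-114 + 2 \left(- \frac{1}{11}\right) - 12}{4 \left(-38 - 4 - \frac{1}{11}\right)} + 4837 = \frac{-114 - \frac{2}{11} - 12}{4 \left(- \frac{463}{11}\right)} + 4837 = \frac{1}{4} \left(- \frac{11}{463}\right) \left(- \frac{1388}{11}\right) + 4837 = \frac{347}{463} + 4837 = \frac{2239878}{463}$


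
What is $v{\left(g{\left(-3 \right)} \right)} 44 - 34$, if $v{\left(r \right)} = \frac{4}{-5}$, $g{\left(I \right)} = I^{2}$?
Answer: $- \frac{346}{5} \approx -69.2$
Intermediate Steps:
$v{\left(r \right)} = - \frac{4}{5}$ ($v{\left(r \right)} = 4 \left(- \frac{1}{5}\right) = - \frac{4}{5}$)
$v{\left(g{\left(-3 \right)} \right)} 44 - 34 = \left(- \frac{4}{5}\right) 44 - 34 = - \frac{176}{5} - 34 = - \frac{346}{5}$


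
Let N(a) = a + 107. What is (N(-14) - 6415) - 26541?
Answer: -32863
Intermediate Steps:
N(a) = 107 + a
(N(-14) - 6415) - 26541 = ((107 - 14) - 6415) - 26541 = (93 - 6415) - 26541 = -6322 - 26541 = -32863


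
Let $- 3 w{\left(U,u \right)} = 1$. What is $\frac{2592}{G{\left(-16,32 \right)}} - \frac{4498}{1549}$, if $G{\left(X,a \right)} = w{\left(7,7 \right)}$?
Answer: $- \frac{12049522}{1549} \approx -7778.9$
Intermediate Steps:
$w{\left(U,u \right)} = - \frac{1}{3}$ ($w{\left(U,u \right)} = \left(- \frac{1}{3}\right) 1 = - \frac{1}{3}$)
$G{\left(X,a \right)} = - \frac{1}{3}$
$\frac{2592}{G{\left(-16,32 \right)}} - \frac{4498}{1549} = \frac{2592}{- \frac{1}{3}} - \frac{4498}{1549} = 2592 \left(-3\right) - \frac{4498}{1549} = -7776 - \frac{4498}{1549} = - \frac{12049522}{1549}$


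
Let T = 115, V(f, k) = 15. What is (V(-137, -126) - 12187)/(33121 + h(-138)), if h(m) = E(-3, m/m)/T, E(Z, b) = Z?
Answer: -349945/952228 ≈ -0.36750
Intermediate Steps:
h(m) = -3/115
(V(-137, -126) - 12187)/(33121 + h(-138)) = (15 - 12187)/(33121 - 3/115) = -12172/3808912/115 = -12172*115/3808912 = -349945/952228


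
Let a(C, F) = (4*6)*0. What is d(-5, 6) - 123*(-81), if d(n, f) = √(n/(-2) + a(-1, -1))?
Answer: 9963 + √10/2 ≈ 9964.6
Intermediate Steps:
a(C, F) = 0 (a(C, F) = 24*0 = 0)
d(n, f) = √2*√(-n)/2 (d(n, f) = √(n/(-2) + 0) = √(n*(-½) + 0) = √(-n/2 + 0) = √(-n/2) = √2*√(-n)/2)
d(-5, 6) - 123*(-81) = √2*√(-1*(-5))/2 - 123*(-81) = √2*√5/2 + 9963 = √10/2 + 9963 = 9963 + √10/2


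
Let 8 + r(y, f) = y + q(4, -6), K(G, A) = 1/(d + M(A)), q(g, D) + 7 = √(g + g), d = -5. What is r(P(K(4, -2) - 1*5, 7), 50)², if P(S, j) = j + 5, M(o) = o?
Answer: 17 - 12*√2 ≈ 0.029437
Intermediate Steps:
q(g, D) = -7 + √2*√g (q(g, D) = -7 + √(g + g) = -7 + √(2*g) = -7 + √2*√g)
K(G, A) = 1/(-5 + A)
P(S, j) = 5 + j
r(y, f) = -15 + y + 2*√2 (r(y, f) = -8 + (y + (-7 + √2*√4)) = -8 + (y + (-7 + √2*2)) = -8 + (y + (-7 + 2*√2)) = -8 + (-7 + y + 2*√2) = -15 + y + 2*√2)
r(P(K(4, -2) - 1*5, 7), 50)² = (-15 + (5 + 7) + 2*√2)² = (-15 + 12 + 2*√2)² = (-3 + 2*√2)²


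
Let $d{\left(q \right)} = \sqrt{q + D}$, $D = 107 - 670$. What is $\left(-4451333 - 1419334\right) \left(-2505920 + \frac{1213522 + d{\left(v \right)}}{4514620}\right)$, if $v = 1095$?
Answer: $\frac{3018930553732888983}{205210} - \frac{533697 \sqrt{133}}{205210} \approx 1.4711 \cdot 10^{13}$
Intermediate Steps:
$D = -563$ ($D = 107 - 670 = -563$)
$d{\left(q \right)} = \sqrt{-563 + q}$ ($d{\left(q \right)} = \sqrt{q - 563} = \sqrt{-563 + q}$)
$\left(-4451333 - 1419334\right) \left(-2505920 + \frac{1213522 + d{\left(v \right)}}{4514620}\right) = \left(-4451333 - 1419334\right) \left(-2505920 + \frac{1213522 + \sqrt{-563 + 1095}}{4514620}\right) = \left(-4451333 + \left(-1755042 + 335708\right)\right) \left(-2505920 + \left(1213522 + \sqrt{532}\right) \frac{1}{4514620}\right) = \left(-4451333 - 1419334\right) \left(-2505920 + \left(1213522 + 2 \sqrt{133}\right) \frac{1}{4514620}\right) = - 5870667 \left(-2505920 + \left(\frac{606761}{2257310} + \frac{\sqrt{133}}{2257310}\right)\right) = - 5870667 \left(- \frac{5656637668439}{2257310} + \frac{\sqrt{133}}{2257310}\right) = \frac{3018930553732888983}{205210} - \frac{533697 \sqrt{133}}{205210}$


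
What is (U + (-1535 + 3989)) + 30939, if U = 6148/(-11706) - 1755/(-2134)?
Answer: 417092366785/12490302 ≈ 33393.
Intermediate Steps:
U = 3712099/12490302 (U = 6148*(-1/11706) - 1755*(-1/2134) = -3074/5853 + 1755/2134 = 3712099/12490302 ≈ 0.29720)
(U + (-1535 + 3989)) + 30939 = (3712099/12490302 + (-1535 + 3989)) + 30939 = (3712099/12490302 + 2454) + 30939 = 30654913207/12490302 + 30939 = 417092366785/12490302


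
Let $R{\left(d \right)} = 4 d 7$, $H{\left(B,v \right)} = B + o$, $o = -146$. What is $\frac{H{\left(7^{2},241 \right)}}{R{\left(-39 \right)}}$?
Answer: $\frac{97}{1092} \approx 0.088828$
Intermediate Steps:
$H{\left(B,v \right)} = -146 + B$ ($H{\left(B,v \right)} = B - 146 = -146 + B$)
$R{\left(d \right)} = 28 d$
$\frac{H{\left(7^{2},241 \right)}}{R{\left(-39 \right)}} = \frac{-146 + 7^{2}}{28 \left(-39\right)} = \frac{-146 + 49}{-1092} = \left(-97\right) \left(- \frac{1}{1092}\right) = \frac{97}{1092}$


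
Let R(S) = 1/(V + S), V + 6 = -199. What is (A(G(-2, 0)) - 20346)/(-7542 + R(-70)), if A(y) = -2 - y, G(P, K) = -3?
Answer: 5594875/2074051 ≈ 2.6976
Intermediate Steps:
V = -205 (V = -6 - 199 = -205)
R(S) = 1/(-205 + S)
(A(G(-2, 0)) - 20346)/(-7542 + R(-70)) = ((-2 - 1*(-3)) - 20346)/(-7542 + 1/(-205 - 70)) = ((-2 + 3) - 20346)/(-7542 + 1/(-275)) = (1 - 20346)/(-7542 - 1/275) = -20345/(-2074051/275) = -20345*(-275/2074051) = 5594875/2074051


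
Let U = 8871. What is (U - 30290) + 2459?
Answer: -18960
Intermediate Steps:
(U - 30290) + 2459 = (8871 - 30290) + 2459 = -21419 + 2459 = -18960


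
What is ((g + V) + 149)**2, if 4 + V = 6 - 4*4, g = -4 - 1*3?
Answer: 16384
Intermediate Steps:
g = -7 (g = -4 - 3 = -7)
V = -14 (V = -4 + (6 - 4*4) = -4 + (6 - 16) = -4 - 10 = -14)
((g + V) + 149)**2 = ((-7 - 14) + 149)**2 = (-21 + 149)**2 = 128**2 = 16384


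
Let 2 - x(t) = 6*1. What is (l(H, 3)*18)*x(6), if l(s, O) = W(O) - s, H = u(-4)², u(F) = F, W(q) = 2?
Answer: 1008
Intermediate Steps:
H = 16 (H = (-4)² = 16)
x(t) = -4 (x(t) = 2 - 6 = -4)
l(s, O) = 2 - s
(l(H, 3)*18)*x(6) = ((2 - 1*16)*18)*(-4) = ((2 - 16)*18)*(-4) = -14*18*(-4) = -252*(-4) = 1008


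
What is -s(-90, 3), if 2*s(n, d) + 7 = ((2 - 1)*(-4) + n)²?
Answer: -8829/2 ≈ -4414.5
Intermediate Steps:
s(n, d) = -7/2 + (-4 + n)²/2 (s(n, d) = -7/2 + ((2 - 1)*(-4) + n)²/2 = -7/2 + (1*(-4) + n)²/2 = -7/2 + (-4 + n)²/2)
-s(-90, 3) = -(-7/2 + (-4 - 90)²/2) = -(-7/2 + (½)*(-94)²) = -(-7/2 + (½)*8836) = -(-7/2 + 4418) = -1*8829/2 = -8829/2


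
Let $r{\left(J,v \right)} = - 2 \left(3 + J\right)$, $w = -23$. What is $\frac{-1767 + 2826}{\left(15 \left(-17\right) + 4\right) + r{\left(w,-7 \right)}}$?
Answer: $- \frac{1059}{211} \approx -5.019$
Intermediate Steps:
$r{\left(J,v \right)} = -6 - 2 J$
$\frac{-1767 + 2826}{\left(15 \left(-17\right) + 4\right) + r{\left(w,-7 \right)}} = \frac{-1767 + 2826}{\left(15 \left(-17\right) + 4\right) - -40} = \frac{1059}{\left(-255 + 4\right) + \left(-6 + 46\right)} = \frac{1059}{-251 + 40} = \frac{1059}{-211} = 1059 \left(- \frac{1}{211}\right) = - \frac{1059}{211}$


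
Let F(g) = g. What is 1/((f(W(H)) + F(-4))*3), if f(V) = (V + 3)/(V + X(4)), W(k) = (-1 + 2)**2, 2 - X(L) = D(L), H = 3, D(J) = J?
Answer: -1/24 ≈ -0.041667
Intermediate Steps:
X(L) = 2 - L
W(k) = 1 (W(k) = 1**2 = 1)
f(V) = (3 + V)/(-2 + V) (f(V) = (V + 3)/(V + (2 - 1*4)) = (3 + V)/(V + (2 - 4)) = (3 + V)/(V - 2) = (3 + V)/(-2 + V))
1/((f(W(H)) + F(-4))*3) = 1/(((3 + 1)/(-2 + 1) - 4)*3) = 1/((4/(-1) - 4)*3) = 1/((-1*4 - 4)*3) = 1/((-4 - 4)*3) = 1/(-8*3) = 1/(-24) = -1/24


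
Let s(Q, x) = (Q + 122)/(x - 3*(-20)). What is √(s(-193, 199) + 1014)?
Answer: √68001745/259 ≈ 31.839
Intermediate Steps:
s(Q, x) = (122 + Q)/(60 + x) (s(Q, x) = (122 + Q)/(x + 60) = (122 + Q)/(60 + x))
√(s(-193, 199) + 1014) = √((122 - 193)/(60 + 199) + 1014) = √(-71/259 + 1014) = √(262555/259) = √68001745/259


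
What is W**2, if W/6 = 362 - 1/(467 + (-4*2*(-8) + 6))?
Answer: 151154553796/32041 ≈ 4.7175e+6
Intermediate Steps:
W = 388786/179 (W = 6*(362 - 1/(467 + (-4*2*(-8) + 6))) = 6*(362 - 1/(467 + (-8*(-8) + 6))) = 6*(362 - 1/(467 + (64 + 6))) = 6*(362 - 1/(467 + 70)) = 6*(362 - 1/537) = 6*(194393/537) = 388786/179 ≈ 2172.0)
W**2 = (388786/179)**2 = 151154553796/32041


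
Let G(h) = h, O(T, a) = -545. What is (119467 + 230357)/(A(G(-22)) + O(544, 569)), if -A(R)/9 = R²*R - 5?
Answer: 87456/23833 ≈ 3.6695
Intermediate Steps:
A(R) = 45 - 9*R³ (A(R) = -9*(R²*R - 5) = -9*(R³ - 5) = -9*(-5 + R³) = 45 - 9*R³)
(119467 + 230357)/(A(G(-22)) + O(544, 569)) = (119467 + 230357)/((45 - 9*(-22)³) - 545) = 349824/((45 - 9*(-10648)) - 545) = 349824/((45 + 95832) - 545) = 349824/(95877 - 545) = 349824/95332 = 349824*(1/95332) = 87456/23833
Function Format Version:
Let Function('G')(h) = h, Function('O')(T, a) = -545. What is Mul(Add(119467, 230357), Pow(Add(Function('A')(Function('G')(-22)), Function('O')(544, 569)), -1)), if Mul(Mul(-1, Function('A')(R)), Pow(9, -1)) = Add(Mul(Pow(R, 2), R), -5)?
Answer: Rational(87456, 23833) ≈ 3.6695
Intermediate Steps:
Function('A')(R) = Add(45, Mul(-9, Pow(R, 3))) (Function('A')(R) = Mul(-9, Add(Mul(Pow(R, 2), R), -5)) = Mul(-9, Add(Pow(R, 3), -5)) = Mul(-9, Add(-5, Pow(R, 3))) = Add(45, Mul(-9, Pow(R, 3))))
Mul(Add(119467, 230357), Pow(Add(Function('A')(Function('G')(-22)), Function('O')(544, 569)), -1)) = Mul(Add(119467, 230357), Pow(Add(Add(45, Mul(-9, Pow(-22, 3))), -545), -1)) = Mul(349824, Pow(Add(Add(45, Mul(-9, -10648)), -545), -1)) = Mul(349824, Pow(Add(Add(45, 95832), -545), -1)) = Mul(349824, Pow(Add(95877, -545), -1)) = Mul(349824, Pow(95332, -1)) = Mul(349824, Rational(1, 95332)) = Rational(87456, 23833)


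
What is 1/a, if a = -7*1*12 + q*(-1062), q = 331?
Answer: -1/351606 ≈ -2.8441e-6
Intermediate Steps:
a = -351606 (a = -7*1*12 + 331*(-1062) = -7*12 - 351522 = -84 - 351522 = -351606)
1/a = 1/(-351606) = -1/351606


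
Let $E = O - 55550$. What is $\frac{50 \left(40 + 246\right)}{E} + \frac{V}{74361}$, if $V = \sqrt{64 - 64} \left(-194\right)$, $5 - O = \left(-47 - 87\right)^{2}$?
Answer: $- \frac{14300}{73501} \approx -0.19456$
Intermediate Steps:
$O = -17951$ ($O = 5 - \left(-47 - 87\right)^{2} = 5 - \left(-134\right)^{2} = 5 - 17956 = -17951$)
$V = 0$ ($V = \sqrt{0} \left(-194\right) = 0 \left(-194\right) = 0$)
$E = -73501$ ($E = -17951 - 55550 = -73501$)
$\frac{50 \left(40 + 246\right)}{E} + \frac{V}{74361} = \frac{50 \left(40 + 246\right)}{-73501} + \frac{0}{74361} = 50 \cdot 286 \left(- \frac{1}{73501}\right) + 0 \cdot \frac{1}{74361} = 14300 \left(- \frac{1}{73501}\right) + 0 = - \frac{14300}{73501} + 0 = - \frac{14300}{73501}$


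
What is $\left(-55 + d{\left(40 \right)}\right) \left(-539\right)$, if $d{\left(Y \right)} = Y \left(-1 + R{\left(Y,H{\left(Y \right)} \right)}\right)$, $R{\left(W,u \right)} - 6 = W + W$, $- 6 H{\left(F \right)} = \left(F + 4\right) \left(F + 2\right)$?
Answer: $-1802955$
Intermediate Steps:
$H{\left(F \right)} = - \frac{\left(2 + F\right) \left(4 + F\right)}{6}$ ($H{\left(F \right)} = - \frac{\left(F + 4\right) \left(F + 2\right)}{6} = - \frac{\left(4 + F\right) \left(2 + F\right)}{6} = - \frac{\left(2 + F\right) \left(4 + F\right)}{6}$)
$R{\left(W,u \right)} = 6 + 2 W$ ($R{\left(W,u \right)} = 6 + \left(W + W\right) = 6 + 2 W$)
$d{\left(Y \right)} = Y \left(5 + 2 Y\right)$ ($d{\left(Y \right)} = Y \left(-1 + \left(6 + 2 Y\right)\right) = Y \left(5 + 2 Y\right)$)
$\left(-55 + d{\left(40 \right)}\right) \left(-539\right) = \left(-55 + 40 \left(5 + 2 \cdot 40\right)\right) \left(-539\right) = \left(-55 + 40 \left(5 + 80\right)\right) \left(-539\right) = \left(-55 + 40 \cdot 85\right) \left(-539\right) = \left(-55 + 3400\right) \left(-539\right) = 3345 \left(-539\right) = -1802955$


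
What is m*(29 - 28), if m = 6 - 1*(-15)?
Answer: 21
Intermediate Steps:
m = 21 (m = 6 + 15 = 21)
m*(29 - 28) = 21*(29 - 28) = 21*1 = 21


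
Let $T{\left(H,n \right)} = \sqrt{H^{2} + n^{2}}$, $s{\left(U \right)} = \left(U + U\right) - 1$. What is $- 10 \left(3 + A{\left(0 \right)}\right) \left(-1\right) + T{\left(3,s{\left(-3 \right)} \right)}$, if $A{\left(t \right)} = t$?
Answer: $30 + \sqrt{58} \approx 37.616$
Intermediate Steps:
$s{\left(U \right)} = -1 + 2 U$ ($s{\left(U \right)} = 2 U - 1 = -1 + 2 U$)
$- 10 \left(3 + A{\left(0 \right)}\right) \left(-1\right) + T{\left(3,s{\left(-3 \right)} \right)} = - 10 \left(3 + 0\right) \left(-1\right) + \sqrt{3^{2} + \left(-1 + 2 \left(-3\right)\right)^{2}} = - 10 \cdot 3 \left(-1\right) + \sqrt{9 + \left(-1 - 6\right)^{2}} = \left(-10\right) \left(-3\right) + \sqrt{9 + \left(-7\right)^{2}} = 30 + \sqrt{9 + 49} = 30 + \sqrt{58}$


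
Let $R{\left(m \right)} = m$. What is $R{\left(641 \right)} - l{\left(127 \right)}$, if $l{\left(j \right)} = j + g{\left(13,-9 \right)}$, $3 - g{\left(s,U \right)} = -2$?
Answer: $509$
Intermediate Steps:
$g{\left(s,U \right)} = 5$ ($g{\left(s,U \right)} = 3 - -2 = 3 + 2 = 5$)
$l{\left(j \right)} = 5 + j$ ($l{\left(j \right)} = j + 5 = 5 + j$)
$R{\left(641 \right)} - l{\left(127 \right)} = 641 - \left(5 + 127\right) = 641 - 132 = 509$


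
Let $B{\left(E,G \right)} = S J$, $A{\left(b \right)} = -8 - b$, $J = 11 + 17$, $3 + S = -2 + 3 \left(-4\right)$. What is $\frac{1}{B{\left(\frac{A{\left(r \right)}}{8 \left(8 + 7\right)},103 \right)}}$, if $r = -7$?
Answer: $- \frac{1}{476} \approx -0.0021008$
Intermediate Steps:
$S = -17$ ($S = -3 + \left(-2 + 3 \left(-4\right)\right) = -3 - 14 = -17$)
$J = 28$
$B{\left(E,G \right)} = -476$ ($B{\left(E,G \right)} = \left(-17\right) 28 = -476$)
$\frac{1}{B{\left(\frac{A{\left(r \right)}}{8 \left(8 + 7\right)},103 \right)}} = \frac{1}{-476} = - \frac{1}{476}$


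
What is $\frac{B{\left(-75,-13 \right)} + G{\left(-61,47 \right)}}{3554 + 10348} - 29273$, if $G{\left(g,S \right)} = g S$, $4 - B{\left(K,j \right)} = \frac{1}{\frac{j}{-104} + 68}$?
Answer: $- \frac{221791079413}{7576590} \approx -29273.0$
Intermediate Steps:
$B{\left(K,j \right)} = 4 - \frac{1}{68 - \frac{j}{104}}$ ($B{\left(K,j \right)} = 4 - \frac{1}{\frac{j}{-104} + 68} = 4 - \frac{1}{j \left(- \frac{1}{104}\right) + 68} = 4 - \frac{1}{- \frac{j}{104} + 68} = 4 - \frac{1}{68 - \frac{j}{104}}$)
$G{\left(g,S \right)} = S g$
$\frac{B{\left(-75,-13 \right)} + G{\left(-61,47 \right)}}{3554 + 10348} - 29273 = \frac{\frac{4 \left(-7046 - 13\right)}{-7072 - 13} + 47 \left(-61\right)}{3554 + 10348} - 29273 = \frac{4 \frac{1}{-7085} \left(-7059\right) - 2867}{13902} - 29273 = \left(4 \left(- \frac{1}{7085}\right) \left(-7059\right) - 2867\right) \frac{1}{13902} - 29273 = \left(\frac{2172}{545} - 2867\right) \frac{1}{13902} - 29273 = \left(- \frac{1560343}{545}\right) \frac{1}{13902} - 29273 = - \frac{1560343}{7576590} - 29273 = - \frac{221791079413}{7576590}$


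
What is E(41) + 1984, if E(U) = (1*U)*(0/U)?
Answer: 1984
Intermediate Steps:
E(U) = 0 (E(U) = U*0 = 0)
E(41) + 1984 = 0 + 1984 = 1984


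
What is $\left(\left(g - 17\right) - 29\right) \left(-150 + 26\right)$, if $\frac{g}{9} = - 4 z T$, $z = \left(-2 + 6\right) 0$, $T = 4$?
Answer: $5704$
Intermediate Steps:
$z = 0$ ($z = 4 \cdot 0 = 0$)
$g = 0$ ($g = 9 \left(-4\right) 0 \cdot 4 = 9 \cdot 0 \cdot 4 = 9 \cdot 0 = 0$)
$\left(\left(g - 17\right) - 29\right) \left(-150 + 26\right) = \left(\left(0 - 17\right) - 29\right) \left(-150 + 26\right) = \left(-17 - 29\right) \left(-124\right) = \left(-46\right) \left(-124\right) = 5704$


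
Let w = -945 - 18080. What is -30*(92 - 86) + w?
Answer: -19205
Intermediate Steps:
w = -19025
-30*(92 - 86) + w = -30*(92 - 86) - 19025 = -30*6 - 19025 = -180 - 19025 = -19205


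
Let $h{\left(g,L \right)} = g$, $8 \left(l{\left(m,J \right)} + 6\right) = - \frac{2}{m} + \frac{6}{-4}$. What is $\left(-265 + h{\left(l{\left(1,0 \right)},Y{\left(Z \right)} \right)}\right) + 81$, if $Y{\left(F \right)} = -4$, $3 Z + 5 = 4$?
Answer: $- \frac{3047}{16} \approx -190.44$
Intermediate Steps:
$Z = - \frac{1}{3}$ ($Z = - \frac{5}{3} + \frac{1}{3} \cdot 4 = - \frac{5}{3} + \frac{4}{3} = - \frac{1}{3} \approx -0.33333$)
$l{\left(m,J \right)} = - \frac{99}{16} - \frac{1}{4 m}$ ($l{\left(m,J \right)} = -6 + \frac{- \frac{2}{m} + \frac{6}{-4}}{8} = -6 + \frac{- \frac{2}{m} + 6 \left(- \frac{1}{4}\right)}{8} = -6 + \frac{- \frac{2}{m} - \frac{3}{2}}{8} = -6 + \frac{- \frac{3}{2} - \frac{2}{m}}{8} = -6 - \left(\frac{3}{16} + \frac{1}{4 m}\right) = - \frac{99}{16} - \frac{1}{4 m}$)
$\left(-265 + h{\left(l{\left(1,0 \right)},Y{\left(Z \right)} \right)}\right) + 81 = \left(-265 + \frac{-4 - 99}{16 \cdot 1}\right) + 81 = \left(-265 + \frac{1}{16} \cdot 1 \left(-4 - 99\right)\right) + 81 = \left(-265 + \frac{1}{16} \cdot 1 \left(-103\right)\right) + 81 = \left(-265 - \frac{103}{16}\right) + 81 = - \frac{4343}{16} + 81 = - \frac{3047}{16}$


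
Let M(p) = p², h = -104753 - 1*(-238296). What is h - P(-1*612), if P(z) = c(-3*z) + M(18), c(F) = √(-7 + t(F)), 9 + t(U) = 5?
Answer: 133219 - I*√11 ≈ 1.3322e+5 - 3.3166*I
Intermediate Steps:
t(U) = -4 (t(U) = -9 + 5 = -4)
h = 133543 (h = -104753 + 238296 = 133543)
c(F) = I*√11 (c(F) = √(-7 - 4) = √(-11) = I*√11)
P(z) = 324 + I*√11 (P(z) = I*√11 + 18² = I*√11 + 324 = 324 + I*√11)
h - P(-1*612) = 133543 - (324 + I*√11) = 133543 + (-324 - I*√11) = 133219 - I*√11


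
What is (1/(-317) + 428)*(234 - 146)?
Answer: 11939400/317 ≈ 37664.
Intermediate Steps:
(1/(-317) + 428)*(234 - 146) = (-1/317 + 428)*88 = (135675/317)*88 = 11939400/317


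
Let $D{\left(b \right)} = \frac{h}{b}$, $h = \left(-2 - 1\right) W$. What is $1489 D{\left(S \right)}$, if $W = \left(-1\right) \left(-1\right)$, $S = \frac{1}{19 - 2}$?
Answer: $-75939$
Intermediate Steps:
$S = \frac{1}{17} \approx 0.058824$
$W = 1$
$h = -3$ ($h = \left(-2 - 1\right) 1 = \left(-3\right) 1 = -3$)
$D{\left(b \right)} = - \frac{3}{b}$
$1489 D{\left(S \right)} = 1489 \left(- 3 \frac{1}{\frac{1}{17}}\right) = 1489 \left(\left(-3\right) 17\right) = 1489 \left(-51\right) = -75939$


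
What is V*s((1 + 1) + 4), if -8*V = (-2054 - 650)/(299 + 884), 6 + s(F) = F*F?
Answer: 60/7 ≈ 8.5714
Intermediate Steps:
s(F) = -6 + F**2 (s(F) = -6 + F*F = -6 + F**2)
V = 2/7 (V = -(-2054 - 650)/(8*(299 + 884)) = -(-338)/1183 = -1/8*(-16/7) = 2/7 ≈ 0.28571)
V*s((1 + 1) + 4) = 2*(-6 + ((1 + 1) + 4)**2)/7 = 2*(-6 + (2 + 4)**2)/7 = 2*(-6 + 6**2)/7 = 2*(-6 + 36)/7 = (2/7)*30 = 60/7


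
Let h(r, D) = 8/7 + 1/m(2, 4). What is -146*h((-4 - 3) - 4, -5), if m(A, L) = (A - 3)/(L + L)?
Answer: 7008/7 ≈ 1001.1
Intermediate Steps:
m(A, L) = (-3 + A)/(2*L) (m(A, L) = (-3 + A)/((2*L)) = (-3 + A)*(1/(2*L)) = (-3 + A)/(2*L))
h(r, D) = -48/7 (h(r, D) = 8/7 + 1/((½)*(-3 + 2)/4) = 8*(⅐) + 1/((½)*(¼)*(-1)) = 8/7 + 1/(-⅛) = 8/7 + 1*(-8) = 8/7 - 8 = -48/7)
-146*h((-4 - 3) - 4, -5) = -146*(-48/7) = 7008/7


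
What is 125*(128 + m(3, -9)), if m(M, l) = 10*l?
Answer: 4750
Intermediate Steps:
125*(128 + m(3, -9)) = 125*(128 + 10*(-9)) = 125*(128 - 90) = 125*38 = 4750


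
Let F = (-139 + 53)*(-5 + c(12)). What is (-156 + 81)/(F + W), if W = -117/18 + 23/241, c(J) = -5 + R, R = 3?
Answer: -36150/287077 ≈ -0.12592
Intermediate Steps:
c(J) = -2 (c(J) = -5 + 3 = -2)
F = 602 (F = (-139 + 53)*(-5 - 2) = -86*(-7) = 602)
W = -3087/482 (W = -117*1/18 + 23*(1/241) = -13/2 + 23/241 = -3087/482 ≈ -6.4046)
(-156 + 81)/(F + W) = (-156 + 81)/(602 - 3087/482) = -75/287077/482 = -75*482/287077 = -36150/287077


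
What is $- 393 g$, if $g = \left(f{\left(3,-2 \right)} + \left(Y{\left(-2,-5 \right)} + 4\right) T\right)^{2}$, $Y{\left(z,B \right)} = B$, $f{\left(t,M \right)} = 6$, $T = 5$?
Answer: $-393$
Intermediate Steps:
$g = 1$ ($g = \left(6 + \left(-5 + 4\right) 5\right)^{2} = \left(6 - 5\right)^{2} = 1^{2} = 1$)
$- 393 g = \left(-393\right) 1 = -393$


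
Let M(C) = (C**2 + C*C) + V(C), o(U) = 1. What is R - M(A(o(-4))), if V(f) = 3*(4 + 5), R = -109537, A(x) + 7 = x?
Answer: -109636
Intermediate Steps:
A(x) = -7 + x
V(f) = 27 (V(f) = 3*9 = 27)
M(C) = 27 + 2*C**2 (M(C) = (C**2 + C*C) + 27 = (C**2 + C**2) + 27 = 2*C**2 + 27 = 27 + 2*C**2)
R - M(A(o(-4))) = -109537 - (27 + 2*(-7 + 1)**2) = -109537 - (27 + 2*(-6)**2) = -109537 - (27 + 2*36) = -109537 - (27 + 72) = -109537 - 1*99 = -109537 - 99 = -109636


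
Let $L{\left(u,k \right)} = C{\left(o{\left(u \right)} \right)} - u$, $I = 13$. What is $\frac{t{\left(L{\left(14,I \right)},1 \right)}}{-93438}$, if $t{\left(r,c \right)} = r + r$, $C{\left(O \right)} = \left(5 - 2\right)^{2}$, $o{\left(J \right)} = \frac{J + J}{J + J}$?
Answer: $\frac{5}{46719} \approx 0.00010702$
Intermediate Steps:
$o{\left(J \right)} = 1$ ($o{\left(J \right)} = \frac{2 J}{2 J} = 2 J \frac{1}{2 J} = 1$)
$C{\left(O \right)} = 9$ ($C{\left(O \right)} = 3^{2} = 9$)
$L{\left(u,k \right)} = 9 - u$
$t{\left(r,c \right)} = 2 r$
$\frac{t{\left(L{\left(14,I \right)},1 \right)}}{-93438} = \frac{2 \left(9 - 14\right)}{-93438} = 2 \left(9 - 14\right) \left(- \frac{1}{93438}\right) = 2 \left(-5\right) \left(- \frac{1}{93438}\right) = \left(-10\right) \left(- \frac{1}{93438}\right) = \frac{5}{46719}$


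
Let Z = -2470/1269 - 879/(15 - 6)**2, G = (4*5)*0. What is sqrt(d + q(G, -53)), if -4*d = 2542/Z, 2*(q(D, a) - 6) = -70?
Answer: sqrt(21792855922)/32482 ≈ 4.5448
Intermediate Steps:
G = 0 (G = 20*0 = 0)
Z = -16241/1269 (Z = -2470*1/1269 - 879/(9**2) = -2470/1269 - 879/81 = -2470/1269 - 879*1/81 = -2470/1269 - 293/27 = -16241/1269 ≈ -12.798)
q(D, a) = -29 (q(D, a) = 6 + (1/2)*(-70) = 6 - 35 = -29)
d = 1612899/32482 (d = -1271/(2*(-16241/1269)) = -1271*(-1269)/(2*16241) = -1/4*(-3225798/16241) = 1612899/32482 ≈ 49.655)
sqrt(d + q(G, -53)) = sqrt(1612899/32482 - 29) = sqrt(670921/32482) = sqrt(21792855922)/32482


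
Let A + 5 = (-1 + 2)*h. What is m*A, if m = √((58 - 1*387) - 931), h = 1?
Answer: -24*I*√35 ≈ -141.99*I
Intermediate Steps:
A = -4 (A = -5 + (-1 + 2)*1 = -5 + 1*1 = -5 + 1 = -4)
m = 6*I*√35 (m = √((58 - 387) - 931) = √(-329 - 931) = √(-1260) = 6*I*√35 ≈ 35.496*I)
m*A = (6*I*√35)*(-4) = -24*I*√35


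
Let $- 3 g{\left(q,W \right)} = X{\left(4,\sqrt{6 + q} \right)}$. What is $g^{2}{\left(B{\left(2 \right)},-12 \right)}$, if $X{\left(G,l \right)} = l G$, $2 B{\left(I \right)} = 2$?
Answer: $\frac{112}{9} \approx 12.444$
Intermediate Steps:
$B{\left(I \right)} = 1$ ($B{\left(I \right)} = \frac{1}{2} \cdot 2 = 1$)
$X{\left(G,l \right)} = G l$
$g{\left(q,W \right)} = - \frac{4 \sqrt{6 + q}}{3}$
$g^{2}{\left(B{\left(2 \right)},-12 \right)} = \left(- \frac{4 \sqrt{6 + 1}}{3}\right)^{2} = \left(- \frac{4 \sqrt{7}}{3}\right)^{2} = \frac{112}{9}$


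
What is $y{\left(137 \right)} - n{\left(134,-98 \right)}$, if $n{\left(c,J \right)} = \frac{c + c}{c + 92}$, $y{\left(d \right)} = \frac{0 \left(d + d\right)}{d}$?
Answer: $- \frac{134}{113} \approx -1.1858$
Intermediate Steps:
$y{\left(d \right)} = 0$ ($y{\left(d \right)} = \frac{0 \cdot 2 d}{d} = \frac{0}{d} = 0$)
$n{\left(c,J \right)} = \frac{2 c}{92 + c}$
$y{\left(137 \right)} - n{\left(134,-98 \right)} = 0 - 2 \cdot 134 \frac{1}{92 + 134} = 0 - 2 \cdot 134 \cdot \frac{1}{226} = 0 - \frac{134}{113} = - \frac{134}{113}$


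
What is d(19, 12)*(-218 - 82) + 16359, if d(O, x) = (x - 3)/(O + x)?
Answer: 504429/31 ≈ 16272.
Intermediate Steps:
d(O, x) = (-3 + x)/(O + x)
d(19, 12)*(-218 - 82) + 16359 = ((-3 + 12)/(19 + 12))*(-218 - 82) + 16359 = (9/31)*(-300) + 16359 = -2700/31 + 16359 = 504429/31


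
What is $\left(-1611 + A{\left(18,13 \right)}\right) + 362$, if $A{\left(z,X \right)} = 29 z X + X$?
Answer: $5550$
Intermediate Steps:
$A{\left(z,X \right)} = X + 29 X z$ ($A{\left(z,X \right)} = 29 X z + X = X + 29 X z$)
$\left(-1611 + A{\left(18,13 \right)}\right) + 362 = \left(-1611 + 13 \left(1 + 29 \cdot 18\right)\right) + 362 = \left(-1611 + 13 \left(1 + 522\right)\right) + 362 = \left(-1611 + 13 \cdot 523\right) + 362 = \left(-1611 + 6799\right) + 362 = 5188 + 362 = 5550$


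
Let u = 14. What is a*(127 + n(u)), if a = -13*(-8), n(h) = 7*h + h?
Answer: 24856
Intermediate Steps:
n(h) = 8*h
a = 104
a*(127 + n(u)) = 104*(127 + 8*14) = 104*(127 + 112) = 104*239 = 24856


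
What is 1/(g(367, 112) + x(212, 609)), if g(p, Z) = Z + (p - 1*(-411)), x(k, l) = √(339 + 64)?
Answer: 890/791697 - √403/791697 ≈ 0.0010988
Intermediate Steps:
x(k, l) = √403
g(p, Z) = 411 + Z + p (g(p, Z) = Z + (p + 411) = Z + (411 + p) = 411 + Z + p)
1/(g(367, 112) + x(212, 609)) = 1/((411 + 112 + 367) + √403) = 1/(890 + √403)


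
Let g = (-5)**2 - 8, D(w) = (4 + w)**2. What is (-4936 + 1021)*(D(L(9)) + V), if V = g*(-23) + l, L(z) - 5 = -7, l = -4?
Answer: 1530765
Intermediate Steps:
L(z) = -2 (L(z) = 5 - 7 = -2)
g = 17 (g = 25 - 8 = 17)
V = -395 (V = 17*(-23) - 4 = -391 - 4 = -395)
(-4936 + 1021)*(D(L(9)) + V) = (-4936 + 1021)*((4 - 2)**2 - 395) = -3915*(2**2 - 395) = -3915*(4 - 395) = -3915*(-391) = 1530765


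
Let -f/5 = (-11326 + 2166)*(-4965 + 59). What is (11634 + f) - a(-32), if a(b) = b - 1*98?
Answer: -224683036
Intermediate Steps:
f = -224694800 (f = -5*(-11326 + 2166)*(-4965 + 59) = -(-45800)*(-4906) = -5*44938960 = -224694800)
a(b) = -98 + b (a(b) = b - 98 = -98 + b)
(11634 + f) - a(-32) = (11634 - 224694800) - (-98 - 32) = -224683166 - 1*(-130) = -224683166 + 130 = -224683036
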